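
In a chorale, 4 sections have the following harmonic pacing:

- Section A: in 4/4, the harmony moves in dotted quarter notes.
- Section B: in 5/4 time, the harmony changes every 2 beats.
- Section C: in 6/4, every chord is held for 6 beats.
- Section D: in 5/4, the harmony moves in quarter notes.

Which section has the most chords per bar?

Section D

A: 4 beats/bar ÷ 1.5 beats/chord = 8/3 chords/bar.
B: 5 beats/bar ÷ 2 beats/chord = 2.5 chords/bar.
C: 6 beats/bar ÷ 6 beats/chord = 1 chord/bar.
D: 5 beats/bar ÷ 1 beat/chord = 5 chords/bar.
Fastest is D at 5 chords/bar.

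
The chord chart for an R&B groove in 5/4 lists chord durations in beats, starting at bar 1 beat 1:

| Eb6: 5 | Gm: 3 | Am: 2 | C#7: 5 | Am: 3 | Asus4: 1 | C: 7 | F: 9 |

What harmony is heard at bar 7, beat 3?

F

Beat 3 of bar 7 is beat (7−1)×5 + 3 = 33 overall.
Running totals: Eb6 ends at 5, Gm ends at 8, Am ends at 10, C#7 ends at 15, Am ends at 18, Asus4 ends at 19, C ends at 26, F ends at 35.
Beat 33 falls within F.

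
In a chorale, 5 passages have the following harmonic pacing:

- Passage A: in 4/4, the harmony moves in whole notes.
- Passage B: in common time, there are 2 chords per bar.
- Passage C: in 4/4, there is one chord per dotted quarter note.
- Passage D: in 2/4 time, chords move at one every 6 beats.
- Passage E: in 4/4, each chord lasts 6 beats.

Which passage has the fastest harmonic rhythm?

Passage C

A: 4 beats/bar ÷ 4 beats/chord = 1 chord/bar.
B: 4 beats/bar ÷ 2 beats/chord = 2 chords/bar.
C: 4 beats/bar ÷ 1.5 beats/chord = 8/3 chords/bar.
D: 2 beats/bar ÷ 6 beats/chord = 1/3 chords/bar.
E: 4 beats/bar ÷ 6 beats/chord = 2/3 chords/bar.
Fastest is C at 8/3 chords/bar.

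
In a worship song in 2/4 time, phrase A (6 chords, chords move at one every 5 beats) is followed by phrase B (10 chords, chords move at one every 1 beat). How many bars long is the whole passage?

20 bars

A: 6 × 5 = 30 beats = 15 bars.
B: 10 × 1 = 10 beats = 5 bars.
Total: 15 + 5 = 20 bars.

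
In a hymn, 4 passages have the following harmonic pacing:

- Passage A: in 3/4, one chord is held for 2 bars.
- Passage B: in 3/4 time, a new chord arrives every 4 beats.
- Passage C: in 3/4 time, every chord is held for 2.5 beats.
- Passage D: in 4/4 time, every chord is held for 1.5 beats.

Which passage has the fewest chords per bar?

A: each chord is 6 beats in 3/4, so 0.5 per bar.
B: each chord is 4 beats in 3/4, so 0.75 per bar.
C: each chord is 2.5 beats in 3/4, so 1.2 per bar.
D: each chord is 1.5 beats in 4/4, so 8/3 per bar.
Slowest is A at 0.5 chords/bar.

Passage A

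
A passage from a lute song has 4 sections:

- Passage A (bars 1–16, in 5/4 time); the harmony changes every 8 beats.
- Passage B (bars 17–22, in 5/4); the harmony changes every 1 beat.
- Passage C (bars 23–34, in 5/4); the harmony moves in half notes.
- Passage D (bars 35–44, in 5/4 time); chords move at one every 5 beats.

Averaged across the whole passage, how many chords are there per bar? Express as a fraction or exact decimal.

20/11 chords per bar

A: 16 × 5 = 80 beats ÷ 8 = 10 chords.
B: 6 × 5 = 30 beats ÷ 1 = 30 chords.
C: 12 × 5 = 60 beats ÷ 2 = 30 chords.
D: 10 × 5 = 50 beats ÷ 5 = 10 chords.
Overall: 80 chords over 44 bars → 80/44 = 20/11 chords per bar.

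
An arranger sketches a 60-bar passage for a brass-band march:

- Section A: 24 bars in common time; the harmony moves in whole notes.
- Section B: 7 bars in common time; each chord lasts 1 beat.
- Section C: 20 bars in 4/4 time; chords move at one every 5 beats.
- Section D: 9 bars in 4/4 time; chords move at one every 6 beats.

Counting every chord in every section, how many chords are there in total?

A: 24 bars × 4 beats = 96 beats; 4 beats/chord → 24 chords.
B: 7 bars × 4 beats = 28 beats; 1 beat/chord → 28 chords.
C: 20 bars × 4 beats = 80 beats; 5 beats/chord → 16 chords.
D: 9 bars × 4 beats = 36 beats; 6 beats/chord → 6 chords.
Total: 24 + 28 + 16 + 6 = 74.

74 chords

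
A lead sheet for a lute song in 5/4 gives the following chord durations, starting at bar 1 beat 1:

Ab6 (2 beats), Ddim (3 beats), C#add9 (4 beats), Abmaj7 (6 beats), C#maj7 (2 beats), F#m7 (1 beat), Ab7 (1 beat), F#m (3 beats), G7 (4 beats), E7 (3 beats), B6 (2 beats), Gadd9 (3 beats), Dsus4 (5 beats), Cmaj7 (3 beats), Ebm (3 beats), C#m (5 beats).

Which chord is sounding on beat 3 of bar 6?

E7

Beat 3 of bar 6 is beat (6−1)×5 + 3 = 28 overall.
Running totals: Ab6 ends at 2, Ddim ends at 5, C#add9 ends at 9, Abmaj7 ends at 15, C#maj7 ends at 17, F#m7 ends at 18, Ab7 ends at 19, F#m ends at 22, G7 ends at 26, E7 ends at 29.
Beat 28 falls within E7.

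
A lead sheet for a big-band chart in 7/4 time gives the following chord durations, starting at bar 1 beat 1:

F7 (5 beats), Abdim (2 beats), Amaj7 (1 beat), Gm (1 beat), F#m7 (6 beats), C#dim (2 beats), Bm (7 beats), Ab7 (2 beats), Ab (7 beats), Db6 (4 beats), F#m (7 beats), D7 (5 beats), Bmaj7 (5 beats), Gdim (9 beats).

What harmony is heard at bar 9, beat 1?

Beat 1 of bar 9 is beat (9−1)×7 + 1 = 57 overall.
Running totals: F7 ends at 5, Abdim ends at 7, Amaj7 ends at 8, Gm ends at 9, F#m7 ends at 15, C#dim ends at 17, Bm ends at 24, Ab7 ends at 26, Ab ends at 33, Db6 ends at 37, F#m ends at 44, D7 ends at 49, Bmaj7 ends at 54, Gdim ends at 63.
Beat 57 falls within Gdim.

Gdim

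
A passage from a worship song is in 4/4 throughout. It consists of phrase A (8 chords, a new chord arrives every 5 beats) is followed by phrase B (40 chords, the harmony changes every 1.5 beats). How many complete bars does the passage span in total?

A: 8 × 5 = 40 beats = 10 bars.
B: 40 × 1.5 = 60 beats = 15 bars.
Total: 10 + 15 = 25 bars.

25 bars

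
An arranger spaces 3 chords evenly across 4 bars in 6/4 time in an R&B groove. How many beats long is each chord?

4 bars × 6 beats/bar = 24 beats total.
24 beats ÷ 3 chords = 8 beats per chord.

8 beats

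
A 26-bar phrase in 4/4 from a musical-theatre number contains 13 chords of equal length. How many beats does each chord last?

26 bars × 4 beats/bar = 104 beats total.
104 beats ÷ 13 chords = 8 beats per chord.

8 beats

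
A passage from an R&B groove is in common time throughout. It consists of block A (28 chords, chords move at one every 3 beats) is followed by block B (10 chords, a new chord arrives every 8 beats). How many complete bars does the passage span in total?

A: 28 × 3 = 84 beats = 21 bars.
B: 10 × 8 = 80 beats = 20 bars.
Total: 21 + 20 = 41 bars.

41 bars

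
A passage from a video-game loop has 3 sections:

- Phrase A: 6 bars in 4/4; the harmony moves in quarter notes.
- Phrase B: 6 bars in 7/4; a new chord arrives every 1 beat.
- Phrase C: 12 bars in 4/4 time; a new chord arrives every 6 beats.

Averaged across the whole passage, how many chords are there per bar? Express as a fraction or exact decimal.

A: 6 × 4 = 24 beats ÷ 1 = 24 chords.
B: 6 × 7 = 42 beats ÷ 1 = 42 chords.
C: 12 × 4 = 48 beats ÷ 6 = 8 chords.
Overall: 74 chords over 24 bars → 74/24 = 37/12 chords per bar.

37/12 chords per bar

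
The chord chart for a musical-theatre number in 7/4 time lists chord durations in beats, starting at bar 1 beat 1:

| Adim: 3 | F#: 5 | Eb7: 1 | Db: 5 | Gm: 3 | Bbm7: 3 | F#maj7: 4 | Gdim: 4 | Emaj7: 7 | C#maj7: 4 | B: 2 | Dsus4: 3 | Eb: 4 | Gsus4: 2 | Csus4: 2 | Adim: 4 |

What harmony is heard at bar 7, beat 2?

Dsus4

Beat 2 of bar 7 is beat (7−1)×7 + 2 = 44 overall.
Running totals: Adim ends at 3, F# ends at 8, Eb7 ends at 9, Db ends at 14, Gm ends at 17, Bbm7 ends at 20, F#maj7 ends at 24, Gdim ends at 28, Emaj7 ends at 35, C#maj7 ends at 39, B ends at 41, Dsus4 ends at 44.
Beat 44 falls within Dsus4.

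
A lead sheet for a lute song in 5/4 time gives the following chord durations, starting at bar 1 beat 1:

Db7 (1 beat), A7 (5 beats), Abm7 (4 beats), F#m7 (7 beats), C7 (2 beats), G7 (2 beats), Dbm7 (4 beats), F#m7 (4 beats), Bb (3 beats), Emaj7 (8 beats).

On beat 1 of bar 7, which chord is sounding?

Bb

Beat 1 of bar 7 is beat (7−1)×5 + 1 = 31 overall.
Running totals: Db7 ends at 1, A7 ends at 6, Abm7 ends at 10, F#m7 ends at 17, C7 ends at 19, G7 ends at 21, Dbm7 ends at 25, F#m7 ends at 29, Bb ends at 32.
Beat 31 falls within Bb.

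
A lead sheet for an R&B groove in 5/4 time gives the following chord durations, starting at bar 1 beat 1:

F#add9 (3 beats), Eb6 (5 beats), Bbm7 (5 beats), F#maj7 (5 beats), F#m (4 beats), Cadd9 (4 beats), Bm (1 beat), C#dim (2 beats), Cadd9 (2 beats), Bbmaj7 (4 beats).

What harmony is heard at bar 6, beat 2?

Beat 2 of bar 6 is beat (6−1)×5 + 2 = 27 overall.
Running totals: F#add9 ends at 3, Eb6 ends at 8, Bbm7 ends at 13, F#maj7 ends at 18, F#m ends at 22, Cadd9 ends at 26, Bm ends at 27.
Beat 27 falls within Bm.

Bm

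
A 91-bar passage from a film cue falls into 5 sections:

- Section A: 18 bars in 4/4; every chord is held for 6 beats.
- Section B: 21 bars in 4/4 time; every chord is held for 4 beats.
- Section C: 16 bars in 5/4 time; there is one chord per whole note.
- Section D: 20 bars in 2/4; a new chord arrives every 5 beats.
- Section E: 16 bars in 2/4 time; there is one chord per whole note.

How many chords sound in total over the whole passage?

69 chords

A: 18·4 = 72 beats, 72/6 = 12 chords.
B: 21·4 = 84 beats, 84/4 = 21 chords.
C: 16·5 = 80 beats, 80/4 = 20 chords.
D: 20·2 = 40 beats, 40/5 = 8 chords.
E: 16·2 = 32 beats, 32/4 = 8 chords.
Total: 12 + 21 + 20 + 8 + 8 = 69.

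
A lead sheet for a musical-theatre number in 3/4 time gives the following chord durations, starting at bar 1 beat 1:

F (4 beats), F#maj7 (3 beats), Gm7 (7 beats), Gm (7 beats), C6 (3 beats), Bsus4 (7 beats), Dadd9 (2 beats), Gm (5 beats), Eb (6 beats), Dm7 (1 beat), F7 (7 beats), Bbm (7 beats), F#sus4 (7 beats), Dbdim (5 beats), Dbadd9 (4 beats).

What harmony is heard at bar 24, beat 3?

Beat 3 of bar 24 is beat (24−1)×3 + 3 = 72 overall.
Running totals: F ends at 4, F#maj7 ends at 7, Gm7 ends at 14, Gm ends at 21, C6 ends at 24, Bsus4 ends at 31, Dadd9 ends at 33, Gm ends at 38, Eb ends at 44, Dm7 ends at 45, F7 ends at 52, Bbm ends at 59, F#sus4 ends at 66, Dbdim ends at 71, Dbadd9 ends at 75.
Beat 72 falls within Dbadd9.

Dbadd9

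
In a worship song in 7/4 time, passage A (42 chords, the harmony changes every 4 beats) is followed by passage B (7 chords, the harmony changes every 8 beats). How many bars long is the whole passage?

32 bars

A: 42 × 4 = 168 beats = 24 bars.
B: 7 × 8 = 56 beats = 8 bars.
Total: 24 + 8 = 32 bars.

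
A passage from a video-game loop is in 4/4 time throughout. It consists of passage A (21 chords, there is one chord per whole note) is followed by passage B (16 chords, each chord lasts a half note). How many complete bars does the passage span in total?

29 bars

A: 21 × 4 = 84 beats = 21 bars.
B: 16 × 2 = 32 beats = 8 bars.
Total: 21 + 8 = 29 bars.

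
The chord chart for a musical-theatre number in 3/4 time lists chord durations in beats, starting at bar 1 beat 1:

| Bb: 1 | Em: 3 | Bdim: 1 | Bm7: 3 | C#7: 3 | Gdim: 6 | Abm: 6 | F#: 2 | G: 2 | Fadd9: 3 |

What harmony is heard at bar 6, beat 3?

Beat 3 of bar 6 is beat (6−1)×3 + 3 = 18 overall.
Running totals: Bb ends at 1, Em ends at 4, Bdim ends at 5, Bm7 ends at 8, C#7 ends at 11, Gdim ends at 17, Abm ends at 23.
Beat 18 falls within Abm.

Abm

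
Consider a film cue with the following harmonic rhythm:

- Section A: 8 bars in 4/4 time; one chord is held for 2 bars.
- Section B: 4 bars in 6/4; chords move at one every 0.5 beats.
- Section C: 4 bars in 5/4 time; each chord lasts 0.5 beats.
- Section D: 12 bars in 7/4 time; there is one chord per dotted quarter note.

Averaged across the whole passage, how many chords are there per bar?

A: 8 × 4 = 32 beats ÷ 8 = 4 chords.
B: 4 × 6 = 24 beats ÷ 0.5 = 48 chords.
C: 4 × 5 = 20 beats ÷ 0.5 = 40 chords.
D: 12 × 7 = 84 beats ÷ 1.5 = 56 chords.
Overall: 148 chords over 28 bars → 148/28 = 37/7 chords per bar.

37/7 chords per bar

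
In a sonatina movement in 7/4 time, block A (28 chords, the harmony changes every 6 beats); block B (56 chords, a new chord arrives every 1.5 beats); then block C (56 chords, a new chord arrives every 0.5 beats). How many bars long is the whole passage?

40 bars

A: 28 × 6 = 168 beats = 24 bars.
B: 56 × 1.5 = 84 beats = 12 bars.
C: 56 × 0.5 = 28 beats = 4 bars.
Total: 24 + 12 + 4 = 40 bars.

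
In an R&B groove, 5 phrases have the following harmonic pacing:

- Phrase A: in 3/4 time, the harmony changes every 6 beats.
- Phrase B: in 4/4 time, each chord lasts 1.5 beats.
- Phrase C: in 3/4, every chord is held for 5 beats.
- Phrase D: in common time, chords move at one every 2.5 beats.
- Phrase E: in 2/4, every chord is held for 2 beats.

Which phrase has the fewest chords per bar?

Phrase A

A: each chord is 6 beats in 3/4, so 0.5 per bar.
B: each chord is 1.5 beats in 4/4, so 8/3 per bar.
C: each chord is 5 beats in 3/4, so 0.6 per bar.
D: each chord is 2.5 beats in 4/4, so 1.6 per bar.
E: each chord is 2 beats in 2/4, so 1 per bar.
Slowest is A at 0.5 chords/bar.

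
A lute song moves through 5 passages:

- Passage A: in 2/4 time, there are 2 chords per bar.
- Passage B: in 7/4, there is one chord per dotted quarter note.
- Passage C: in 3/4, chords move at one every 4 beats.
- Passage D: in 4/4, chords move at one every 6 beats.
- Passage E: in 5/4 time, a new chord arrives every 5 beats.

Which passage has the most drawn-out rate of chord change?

Passage D

A: 2/1 = 2 chords/bar.
B: 7/1.5 = 14/3 chords/bar.
C: 3/4 = 0.75 chords/bar.
D: 4/6 = 2/3 chords/bar.
E: 5/5 = 1 chord/bar.
Slowest is D at 2/3 chords/bar.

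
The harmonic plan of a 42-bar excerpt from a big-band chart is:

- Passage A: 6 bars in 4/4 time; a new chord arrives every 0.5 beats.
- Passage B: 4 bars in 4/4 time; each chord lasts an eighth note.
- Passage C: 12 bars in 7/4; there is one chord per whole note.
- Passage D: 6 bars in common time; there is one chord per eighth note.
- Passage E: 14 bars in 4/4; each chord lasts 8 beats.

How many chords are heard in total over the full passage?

156 chords

A: 6·4 = 24 beats, 24/0.5 = 48 chords.
B: 4·4 = 16 beats, 16/0.5 = 32 chords.
C: 12·7 = 84 beats, 84/4 = 21 chords.
D: 6·4 = 24 beats, 24/0.5 = 48 chords.
E: 14·4 = 56 beats, 56/8 = 7 chords.
Total: 48 + 32 + 21 + 48 + 7 = 156.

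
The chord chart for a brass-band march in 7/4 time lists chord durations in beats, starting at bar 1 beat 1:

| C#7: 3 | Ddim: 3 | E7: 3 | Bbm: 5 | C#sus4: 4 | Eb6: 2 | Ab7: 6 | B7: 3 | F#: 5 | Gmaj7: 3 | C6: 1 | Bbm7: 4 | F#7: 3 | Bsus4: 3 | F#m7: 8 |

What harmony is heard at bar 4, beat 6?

B7

Beat 6 of bar 4 is beat (4−1)×7 + 6 = 27 overall.
Running totals: C#7 ends at 3, Ddim ends at 6, E7 ends at 9, Bbm ends at 14, C#sus4 ends at 18, Eb6 ends at 20, Ab7 ends at 26, B7 ends at 29.
Beat 27 falls within B7.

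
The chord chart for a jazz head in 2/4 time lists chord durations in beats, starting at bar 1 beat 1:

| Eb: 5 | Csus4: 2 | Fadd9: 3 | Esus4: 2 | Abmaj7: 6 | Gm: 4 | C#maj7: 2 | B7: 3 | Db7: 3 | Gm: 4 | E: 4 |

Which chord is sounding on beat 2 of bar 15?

Beat 2 of bar 15 is beat (15−1)×2 + 2 = 30 overall.
Running totals: Eb ends at 5, Csus4 ends at 7, Fadd9 ends at 10, Esus4 ends at 12, Abmaj7 ends at 18, Gm ends at 22, C#maj7 ends at 24, B7 ends at 27, Db7 ends at 30.
Beat 30 falls within Db7.

Db7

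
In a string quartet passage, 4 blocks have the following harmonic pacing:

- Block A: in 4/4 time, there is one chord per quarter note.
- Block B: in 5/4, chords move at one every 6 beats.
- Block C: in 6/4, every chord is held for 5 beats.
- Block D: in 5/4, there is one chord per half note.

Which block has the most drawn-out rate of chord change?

Block B

A: 4 beats/bar ÷ 1 beat/chord = 4 chords/bar.
B: 5 beats/bar ÷ 6 beats/chord = 5/6 chords/bar.
C: 6 beats/bar ÷ 5 beats/chord = 1.2 chords/bar.
D: 5 beats/bar ÷ 2 beats/chord = 2.5 chords/bar.
Slowest is B at 5/6 chords/bar.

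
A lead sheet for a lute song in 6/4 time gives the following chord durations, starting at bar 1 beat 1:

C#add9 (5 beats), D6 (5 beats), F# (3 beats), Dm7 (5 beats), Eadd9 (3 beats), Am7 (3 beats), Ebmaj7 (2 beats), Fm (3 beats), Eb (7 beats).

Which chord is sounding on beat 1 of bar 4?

Eadd9

Beat 1 of bar 4 is beat (4−1)×6 + 1 = 19 overall.
Running totals: C#add9 ends at 5, D6 ends at 10, F# ends at 13, Dm7 ends at 18, Eadd9 ends at 21.
Beat 19 falls within Eadd9.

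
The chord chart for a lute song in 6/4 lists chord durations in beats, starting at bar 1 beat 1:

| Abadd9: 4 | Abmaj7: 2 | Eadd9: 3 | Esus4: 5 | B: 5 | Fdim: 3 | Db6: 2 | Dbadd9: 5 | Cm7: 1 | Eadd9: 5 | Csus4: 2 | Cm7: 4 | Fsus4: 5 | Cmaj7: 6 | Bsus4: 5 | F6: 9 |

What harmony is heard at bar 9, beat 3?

Beat 3 of bar 9 is beat (9−1)×6 + 3 = 51 overall.
Running totals: Abadd9 ends at 4, Abmaj7 ends at 6, Eadd9 ends at 9, Esus4 ends at 14, B ends at 19, Fdim ends at 22, Db6 ends at 24, Dbadd9 ends at 29, Cm7 ends at 30, Eadd9 ends at 35, Csus4 ends at 37, Cm7 ends at 41, Fsus4 ends at 46, Cmaj7 ends at 52.
Beat 51 falls within Cmaj7.

Cmaj7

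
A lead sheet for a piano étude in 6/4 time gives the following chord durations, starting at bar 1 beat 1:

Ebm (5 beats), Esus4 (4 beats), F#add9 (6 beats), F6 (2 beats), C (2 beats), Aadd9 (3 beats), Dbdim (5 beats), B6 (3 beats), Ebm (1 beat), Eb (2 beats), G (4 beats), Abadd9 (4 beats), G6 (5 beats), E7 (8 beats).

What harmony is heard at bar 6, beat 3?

Beat 3 of bar 6 is beat (6−1)×6 + 3 = 33 overall.
Running totals: Ebm ends at 5, Esus4 ends at 9, F#add9 ends at 15, F6 ends at 17, C ends at 19, Aadd9 ends at 22, Dbdim ends at 27, B6 ends at 30, Ebm ends at 31, Eb ends at 33.
Beat 33 falls within Eb.

Eb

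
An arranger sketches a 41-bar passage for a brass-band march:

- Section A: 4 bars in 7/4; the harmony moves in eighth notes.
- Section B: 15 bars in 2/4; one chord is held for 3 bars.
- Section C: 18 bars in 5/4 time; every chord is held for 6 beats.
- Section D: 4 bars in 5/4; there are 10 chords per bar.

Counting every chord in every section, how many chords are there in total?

A: 4·7 = 28 beats, 28/0.5 = 56 chords.
B: 15·2 = 30 beats, 30/6 = 5 chords.
C: 18·5 = 90 beats, 90/6 = 15 chords.
D: 4·5 = 20 beats, 20/0.5 = 40 chords.
Total: 56 + 5 + 15 + 40 = 116.

116 chords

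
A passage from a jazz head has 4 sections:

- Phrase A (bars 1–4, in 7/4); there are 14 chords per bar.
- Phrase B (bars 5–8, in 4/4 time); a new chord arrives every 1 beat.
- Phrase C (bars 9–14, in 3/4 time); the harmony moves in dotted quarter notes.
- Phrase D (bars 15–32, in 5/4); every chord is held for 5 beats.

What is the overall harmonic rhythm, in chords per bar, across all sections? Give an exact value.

A: 4 × 7 = 28 beats ÷ 0.5 = 56 chords.
B: 4 × 4 = 16 beats ÷ 1 = 16 chords.
C: 6 × 3 = 18 beats ÷ 1.5 = 12 chords.
D: 18 × 5 = 90 beats ÷ 5 = 18 chords.
Overall: 102 chords over 32 bars → 102/32 = 51/16 chords per bar.

51/16 chords per bar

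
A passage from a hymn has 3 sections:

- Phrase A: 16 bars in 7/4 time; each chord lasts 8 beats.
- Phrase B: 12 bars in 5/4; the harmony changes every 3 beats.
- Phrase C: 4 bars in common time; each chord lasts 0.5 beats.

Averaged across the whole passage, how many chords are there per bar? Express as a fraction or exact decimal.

33/16 chords per bar

A: 16 bars of 7 beats is 112 beats; at 8 beats each that's 14 chords.
B: 12 bars of 5 beats is 60 beats; at 3 beats each that's 20 chords.
C: 4 bars of 4 beats is 16 beats; at 0.5 beats each that's 32 chords.
Overall: 66 chords over 32 bars → 66/32 = 33/16 chords per bar.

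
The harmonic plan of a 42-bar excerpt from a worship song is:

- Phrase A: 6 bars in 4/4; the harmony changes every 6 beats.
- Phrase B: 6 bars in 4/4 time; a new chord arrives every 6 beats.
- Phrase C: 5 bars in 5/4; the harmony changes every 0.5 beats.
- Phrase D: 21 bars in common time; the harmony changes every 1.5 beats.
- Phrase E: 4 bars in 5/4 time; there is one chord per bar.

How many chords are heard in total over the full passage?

118 chords

A has 24 beats and chords last 6 each, so 4 chords.
B has 24 beats and chords last 6 each, so 4 chords.
C has 25 beats and chords last 0.5 each, so 50 chords.
D has 84 beats and chords last 1.5 each, so 56 chords.
E has 20 beats and chords last 5 each, so 4 chords.
Total: 4 + 4 + 50 + 56 + 4 = 118.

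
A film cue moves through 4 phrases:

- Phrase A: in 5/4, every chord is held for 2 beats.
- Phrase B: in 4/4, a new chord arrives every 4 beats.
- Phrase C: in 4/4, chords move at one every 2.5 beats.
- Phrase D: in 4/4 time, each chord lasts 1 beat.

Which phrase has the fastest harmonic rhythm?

A: 5/2 = 2.5 chords/bar.
B: 4/4 = 1 chord/bar.
C: 4/2.5 = 1.6 chords/bar.
D: 4/1 = 4 chords/bar.
Fastest is D at 4 chords/bar.

Phrase D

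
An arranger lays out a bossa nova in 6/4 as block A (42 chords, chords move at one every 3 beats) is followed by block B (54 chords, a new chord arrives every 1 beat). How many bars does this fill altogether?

A: 42 × 3 = 126 beats = 21 bars.
B: 54 × 1 = 54 beats = 9 bars.
Total: 21 + 9 = 30 bars.

30 bars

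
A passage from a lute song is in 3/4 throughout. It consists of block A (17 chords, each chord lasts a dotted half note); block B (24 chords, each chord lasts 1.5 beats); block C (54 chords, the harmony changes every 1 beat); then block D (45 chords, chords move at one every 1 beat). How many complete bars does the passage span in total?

A: 17 × 3 = 51 beats = 17 bars.
B: 24 × 1.5 = 36 beats = 12 bars.
C: 54 × 1 = 54 beats = 18 bars.
D: 45 × 1 = 45 beats = 15 bars.
Total: 17 + 12 + 18 + 15 = 62 bars.

62 bars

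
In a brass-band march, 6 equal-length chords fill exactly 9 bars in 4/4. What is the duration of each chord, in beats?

6 beats

9 bars × 4 beats/bar = 36 beats total.
36 beats ÷ 6 chords = 6 beats per chord.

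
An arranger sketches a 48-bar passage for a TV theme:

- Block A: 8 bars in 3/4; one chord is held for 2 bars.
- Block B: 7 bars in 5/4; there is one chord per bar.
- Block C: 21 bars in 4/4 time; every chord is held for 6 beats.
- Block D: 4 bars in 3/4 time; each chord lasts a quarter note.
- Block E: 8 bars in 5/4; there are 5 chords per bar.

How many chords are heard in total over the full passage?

A has 24 beats and chords last 6 each, so 4 chords.
B has 35 beats and chords last 5 each, so 7 chords.
C has 84 beats and chords last 6 each, so 14 chords.
D has 12 beats and chords last 1 each, so 12 chords.
E has 40 beats and chords last 1 each, so 40 chords.
Total: 4 + 7 + 14 + 12 + 40 = 77.

77 chords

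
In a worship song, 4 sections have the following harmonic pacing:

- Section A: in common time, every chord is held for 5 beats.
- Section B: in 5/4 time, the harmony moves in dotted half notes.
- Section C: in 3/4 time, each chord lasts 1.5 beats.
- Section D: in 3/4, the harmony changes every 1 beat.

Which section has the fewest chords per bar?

Section A

A: each chord is 5 beats in 4/4, so 0.8 per bar.
B: each chord is 3 beats in 5/4, so 5/3 per bar.
C: each chord is 1.5 beats in 3/4, so 2 per bar.
D: each chord is 1 beat in 3/4, so 3 per bar.
Slowest is A at 0.8 chords/bar.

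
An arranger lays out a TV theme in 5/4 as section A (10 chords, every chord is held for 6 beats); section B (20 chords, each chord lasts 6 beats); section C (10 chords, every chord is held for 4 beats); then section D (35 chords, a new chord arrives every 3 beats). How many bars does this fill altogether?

65 bars

A: 10 × 6 = 60 beats = 12 bars.
B: 20 × 6 = 120 beats = 24 bars.
C: 10 × 4 = 40 beats = 8 bars.
D: 35 × 3 = 105 beats = 21 bars.
Total: 12 + 24 + 8 + 21 = 65 bars.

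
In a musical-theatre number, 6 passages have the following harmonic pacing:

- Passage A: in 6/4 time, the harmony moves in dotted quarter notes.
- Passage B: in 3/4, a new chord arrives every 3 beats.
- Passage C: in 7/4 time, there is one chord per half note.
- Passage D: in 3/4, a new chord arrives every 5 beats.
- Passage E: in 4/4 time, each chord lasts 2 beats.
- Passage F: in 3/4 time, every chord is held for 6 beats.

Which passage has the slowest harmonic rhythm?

A: 6/1.5 = 4 chords/bar.
B: 3/3 = 1 chord/bar.
C: 7/2 = 3.5 chords/bar.
D: 3/5 = 0.6 chords/bar.
E: 4/2 = 2 chords/bar.
F: 3/6 = 0.5 chords/bar.
Slowest is F at 0.5 chords/bar.

Passage F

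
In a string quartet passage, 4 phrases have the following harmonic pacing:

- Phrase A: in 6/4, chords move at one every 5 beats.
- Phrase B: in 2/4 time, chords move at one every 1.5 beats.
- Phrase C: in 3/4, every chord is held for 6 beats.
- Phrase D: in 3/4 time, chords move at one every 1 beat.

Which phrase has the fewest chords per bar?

A: each chord is 5 beats in 6/4, so 1.2 per bar.
B: each chord is 1.5 beats in 2/4, so 4/3 per bar.
C: each chord is 6 beats in 3/4, so 0.5 per bar.
D: each chord is 1 beat in 3/4, so 3 per bar.
Slowest is C at 0.5 chords/bar.

Phrase C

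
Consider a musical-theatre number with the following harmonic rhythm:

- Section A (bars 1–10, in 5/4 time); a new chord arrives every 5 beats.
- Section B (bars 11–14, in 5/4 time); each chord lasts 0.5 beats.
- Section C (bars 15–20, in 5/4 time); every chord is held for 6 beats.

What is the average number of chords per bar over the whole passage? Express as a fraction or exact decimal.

A: 10 × 5 = 50 beats ÷ 5 = 10 chords.
B: 4 × 5 = 20 beats ÷ 0.5 = 40 chords.
C: 6 × 5 = 30 beats ÷ 6 = 5 chords.
Overall: 55 chords over 20 bars → 55/20 = 2.75 chords per bar.

2.75 chords per bar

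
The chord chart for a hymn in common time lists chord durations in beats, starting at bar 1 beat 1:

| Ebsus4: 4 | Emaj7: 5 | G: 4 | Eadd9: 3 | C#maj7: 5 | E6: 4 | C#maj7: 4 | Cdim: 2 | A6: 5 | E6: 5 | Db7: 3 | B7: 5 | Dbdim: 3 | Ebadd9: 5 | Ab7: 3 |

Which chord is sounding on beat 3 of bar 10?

Beat 3 of bar 10 is beat (10−1)×4 + 3 = 39 overall.
Running totals: Ebsus4 ends at 4, Emaj7 ends at 9, G ends at 13, Eadd9 ends at 16, C#maj7 ends at 21, E6 ends at 25, C#maj7 ends at 29, Cdim ends at 31, A6 ends at 36, E6 ends at 41.
Beat 39 falls within E6.

E6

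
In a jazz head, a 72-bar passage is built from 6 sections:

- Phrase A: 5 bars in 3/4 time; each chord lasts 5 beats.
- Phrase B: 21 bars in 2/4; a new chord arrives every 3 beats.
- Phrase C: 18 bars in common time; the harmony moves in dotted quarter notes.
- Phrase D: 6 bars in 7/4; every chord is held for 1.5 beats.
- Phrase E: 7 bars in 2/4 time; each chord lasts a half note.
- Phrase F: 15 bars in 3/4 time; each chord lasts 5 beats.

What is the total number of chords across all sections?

109 chords

A has 15 beats and chords last 5 each, so 3 chords.
B has 42 beats and chords last 3 each, so 14 chords.
C has 72 beats and chords last 1.5 each, so 48 chords.
D has 42 beats and chords last 1.5 each, so 28 chords.
E has 14 beats and chords last 2 each, so 7 chords.
F has 45 beats and chords last 5 each, so 9 chords.
Total: 3 + 14 + 48 + 28 + 7 + 9 = 109.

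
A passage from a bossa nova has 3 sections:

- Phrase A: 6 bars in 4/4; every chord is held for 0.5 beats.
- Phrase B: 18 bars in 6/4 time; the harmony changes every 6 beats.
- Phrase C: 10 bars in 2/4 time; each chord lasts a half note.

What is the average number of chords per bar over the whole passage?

38/17 chords per bar

A: 6 × 4 = 24 beats ÷ 0.5 = 48 chords.
B: 18 × 6 = 108 beats ÷ 6 = 18 chords.
C: 10 × 2 = 20 beats ÷ 2 = 10 chords.
Overall: 76 chords over 34 bars → 76/34 = 38/17 chords per bar.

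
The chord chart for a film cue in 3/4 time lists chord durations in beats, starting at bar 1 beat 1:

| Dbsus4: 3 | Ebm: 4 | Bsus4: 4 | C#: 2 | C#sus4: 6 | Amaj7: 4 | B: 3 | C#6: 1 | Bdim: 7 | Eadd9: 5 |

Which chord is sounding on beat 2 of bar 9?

B

Beat 2 of bar 9 is beat (9−1)×3 + 2 = 26 overall.
Running totals: Dbsus4 ends at 3, Ebm ends at 7, Bsus4 ends at 11, C# ends at 13, C#sus4 ends at 19, Amaj7 ends at 23, B ends at 26.
Beat 26 falls within B.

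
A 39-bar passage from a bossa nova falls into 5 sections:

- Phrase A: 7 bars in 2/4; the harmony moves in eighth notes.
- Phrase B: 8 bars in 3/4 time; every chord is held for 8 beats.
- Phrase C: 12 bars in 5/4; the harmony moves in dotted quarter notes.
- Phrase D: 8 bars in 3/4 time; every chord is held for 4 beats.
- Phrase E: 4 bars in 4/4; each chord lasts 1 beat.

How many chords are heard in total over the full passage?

93 chords

A: 7 bars × 2 beats = 14 beats; 0.5 beats/chord → 28 chords.
B: 8 bars × 3 beats = 24 beats; 8 beats/chord → 3 chords.
C: 12 bars × 5 beats = 60 beats; 1.5 beats/chord → 40 chords.
D: 8 bars × 3 beats = 24 beats; 4 beats/chord → 6 chords.
E: 4 bars × 4 beats = 16 beats; 1 beat/chord → 16 chords.
Total: 28 + 3 + 40 + 6 + 16 = 93.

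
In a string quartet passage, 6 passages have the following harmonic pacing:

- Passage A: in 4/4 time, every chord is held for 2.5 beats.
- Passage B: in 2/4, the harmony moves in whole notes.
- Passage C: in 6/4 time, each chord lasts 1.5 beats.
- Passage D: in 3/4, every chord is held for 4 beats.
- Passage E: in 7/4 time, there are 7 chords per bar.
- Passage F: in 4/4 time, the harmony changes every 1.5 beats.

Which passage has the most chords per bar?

A: each chord is 2.5 beats in 4/4, so 1.6 per bar.
B: each chord is 4 beats in 2/4, so 0.5 per bar.
C: each chord is 1.5 beats in 6/4, so 4 per bar.
D: each chord is 4 beats in 3/4, so 0.75 per bar.
E: each chord is 1 beat in 7/4, so 7 per bar.
F: each chord is 1.5 beats in 4/4, so 8/3 per bar.
Fastest is E at 7 chords/bar.

Passage E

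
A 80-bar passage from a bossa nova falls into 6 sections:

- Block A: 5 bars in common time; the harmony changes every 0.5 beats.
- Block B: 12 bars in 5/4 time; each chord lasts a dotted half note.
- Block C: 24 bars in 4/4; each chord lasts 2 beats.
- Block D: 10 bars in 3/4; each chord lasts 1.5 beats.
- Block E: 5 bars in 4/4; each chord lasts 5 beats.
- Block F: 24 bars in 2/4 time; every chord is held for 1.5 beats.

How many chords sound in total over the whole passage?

A: 5·4 = 20 beats, 20/0.5 = 40 chords.
B: 12·5 = 60 beats, 60/3 = 20 chords.
C: 24·4 = 96 beats, 96/2 = 48 chords.
D: 10·3 = 30 beats, 30/1.5 = 20 chords.
E: 5·4 = 20 beats, 20/5 = 4 chords.
F: 24·2 = 48 beats, 48/1.5 = 32 chords.
Total: 40 + 20 + 48 + 20 + 4 + 32 = 164.

164 chords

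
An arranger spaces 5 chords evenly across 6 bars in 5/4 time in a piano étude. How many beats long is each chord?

6 beats

6 bars × 5 beats/bar = 30 beats total.
30 beats ÷ 5 chords = 6 beats per chord.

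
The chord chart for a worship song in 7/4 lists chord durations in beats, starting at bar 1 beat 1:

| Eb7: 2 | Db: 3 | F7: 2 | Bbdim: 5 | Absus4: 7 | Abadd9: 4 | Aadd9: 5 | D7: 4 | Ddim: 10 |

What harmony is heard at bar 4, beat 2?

Beat 2 of bar 4 is beat (4−1)×7 + 2 = 23 overall.
Running totals: Eb7 ends at 2, Db ends at 5, F7 ends at 7, Bbdim ends at 12, Absus4 ends at 19, Abadd9 ends at 23.
Beat 23 falls within Abadd9.

Abadd9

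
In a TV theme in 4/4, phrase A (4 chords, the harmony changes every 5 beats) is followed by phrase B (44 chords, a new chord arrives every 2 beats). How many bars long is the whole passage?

27 bars

A: 4 × 5 = 20 beats = 5 bars.
B: 44 × 2 = 88 beats = 22 bars.
Total: 5 + 22 = 27 bars.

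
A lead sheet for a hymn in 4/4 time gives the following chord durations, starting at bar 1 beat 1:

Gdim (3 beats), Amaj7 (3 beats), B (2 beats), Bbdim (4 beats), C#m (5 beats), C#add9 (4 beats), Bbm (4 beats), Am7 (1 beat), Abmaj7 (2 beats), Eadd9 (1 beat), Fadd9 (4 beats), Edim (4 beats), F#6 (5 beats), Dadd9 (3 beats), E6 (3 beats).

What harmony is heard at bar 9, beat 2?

Edim

Beat 2 of bar 9 is beat (9−1)×4 + 2 = 34 overall.
Running totals: Gdim ends at 3, Amaj7 ends at 6, B ends at 8, Bbdim ends at 12, C#m ends at 17, C#add9 ends at 21, Bbm ends at 25, Am7 ends at 26, Abmaj7 ends at 28, Eadd9 ends at 29, Fadd9 ends at 33, Edim ends at 37.
Beat 34 falls within Edim.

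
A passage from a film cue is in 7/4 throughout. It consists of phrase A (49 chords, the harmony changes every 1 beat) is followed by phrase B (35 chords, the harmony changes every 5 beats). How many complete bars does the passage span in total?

32 bars

A: 49 × 1 = 49 beats = 7 bars.
B: 35 × 5 = 175 beats = 25 bars.
Total: 7 + 25 = 32 bars.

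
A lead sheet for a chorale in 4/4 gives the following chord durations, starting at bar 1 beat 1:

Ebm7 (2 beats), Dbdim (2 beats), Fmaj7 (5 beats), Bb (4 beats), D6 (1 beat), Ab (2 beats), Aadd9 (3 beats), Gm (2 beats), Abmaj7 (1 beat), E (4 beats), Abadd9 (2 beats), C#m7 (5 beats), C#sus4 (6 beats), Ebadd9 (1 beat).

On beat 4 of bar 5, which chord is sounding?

Beat 4 of bar 5 is beat (5−1)×4 + 4 = 20 overall.
Running totals: Ebm7 ends at 2, Dbdim ends at 4, Fmaj7 ends at 9, Bb ends at 13, D6 ends at 14, Ab ends at 16, Aadd9 ends at 19, Gm ends at 21.
Beat 20 falls within Gm.

Gm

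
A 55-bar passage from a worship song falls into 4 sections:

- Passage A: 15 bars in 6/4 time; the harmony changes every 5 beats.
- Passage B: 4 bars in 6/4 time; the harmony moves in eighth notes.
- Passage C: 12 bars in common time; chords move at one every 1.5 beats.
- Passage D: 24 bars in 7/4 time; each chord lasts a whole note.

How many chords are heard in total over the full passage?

140 chords

A has 90 beats and chords last 5 each, so 18 chords.
B has 24 beats and chords last 0.5 each, so 48 chords.
C has 48 beats and chords last 1.5 each, so 32 chords.
D has 168 beats and chords last 4 each, so 42 chords.
Total: 18 + 48 + 32 + 42 = 140.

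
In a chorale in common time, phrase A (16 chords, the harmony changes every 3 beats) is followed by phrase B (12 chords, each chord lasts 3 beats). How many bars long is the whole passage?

A: 16 × 3 = 48 beats = 12 bars.
B: 12 × 3 = 36 beats = 9 bars.
Total: 12 + 9 = 21 bars.

21 bars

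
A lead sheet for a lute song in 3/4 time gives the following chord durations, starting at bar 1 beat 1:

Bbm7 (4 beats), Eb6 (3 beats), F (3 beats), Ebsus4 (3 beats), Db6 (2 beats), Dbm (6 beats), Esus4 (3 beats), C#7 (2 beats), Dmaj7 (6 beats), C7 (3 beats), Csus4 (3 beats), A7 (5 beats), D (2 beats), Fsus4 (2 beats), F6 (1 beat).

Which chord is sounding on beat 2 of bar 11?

Dmaj7

Beat 2 of bar 11 is beat (11−1)×3 + 2 = 32 overall.
Running totals: Bbm7 ends at 4, Eb6 ends at 7, F ends at 10, Ebsus4 ends at 13, Db6 ends at 15, Dbm ends at 21, Esus4 ends at 24, C#7 ends at 26, Dmaj7 ends at 32.
Beat 32 falls within Dmaj7.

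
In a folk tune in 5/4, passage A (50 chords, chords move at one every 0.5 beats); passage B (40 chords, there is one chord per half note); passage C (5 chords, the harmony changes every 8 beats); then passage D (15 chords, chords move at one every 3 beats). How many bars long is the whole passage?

38 bars

A: 50 × 0.5 = 25 beats = 5 bars.
B: 40 × 2 = 80 beats = 16 bars.
C: 5 × 8 = 40 beats = 8 bars.
D: 15 × 3 = 45 beats = 9 bars.
Total: 5 + 16 + 8 + 9 = 38 bars.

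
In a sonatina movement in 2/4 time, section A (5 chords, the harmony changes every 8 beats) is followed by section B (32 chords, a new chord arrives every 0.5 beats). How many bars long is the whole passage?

28 bars

A: 5 × 8 = 40 beats = 20 bars.
B: 32 × 0.5 = 16 beats = 8 bars.
Total: 20 + 8 = 28 bars.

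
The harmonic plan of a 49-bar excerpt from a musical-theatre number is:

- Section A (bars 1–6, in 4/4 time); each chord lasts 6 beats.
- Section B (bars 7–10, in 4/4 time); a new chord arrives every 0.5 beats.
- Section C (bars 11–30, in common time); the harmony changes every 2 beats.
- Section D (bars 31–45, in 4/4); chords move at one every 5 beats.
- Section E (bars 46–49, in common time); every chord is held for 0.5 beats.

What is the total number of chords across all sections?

120 chords

A: 6 bars × 4 beats = 24 beats; 6 beats/chord → 4 chords.
B: 4 bars × 4 beats = 16 beats; 0.5 beats/chord → 32 chords.
C: 20 bars × 4 beats = 80 beats; 2 beats/chord → 40 chords.
D: 15 bars × 4 beats = 60 beats; 5 beats/chord → 12 chords.
E: 4 bars × 4 beats = 16 beats; 0.5 beats/chord → 32 chords.
Total: 4 + 32 + 40 + 12 + 32 = 120.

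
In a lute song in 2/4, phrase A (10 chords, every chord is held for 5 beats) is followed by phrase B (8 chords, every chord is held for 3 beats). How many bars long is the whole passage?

37 bars

A: 10 × 5 = 50 beats = 25 bars.
B: 8 × 3 = 24 beats = 12 bars.
Total: 25 + 12 = 37 bars.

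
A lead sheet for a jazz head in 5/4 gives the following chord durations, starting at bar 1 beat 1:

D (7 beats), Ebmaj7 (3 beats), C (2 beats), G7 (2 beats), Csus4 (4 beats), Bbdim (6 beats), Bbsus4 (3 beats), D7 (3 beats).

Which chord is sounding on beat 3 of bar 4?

Beat 3 of bar 4 is beat (4−1)×5 + 3 = 18 overall.
Running totals: D ends at 7, Ebmaj7 ends at 10, C ends at 12, G7 ends at 14, Csus4 ends at 18.
Beat 18 falls within Csus4.

Csus4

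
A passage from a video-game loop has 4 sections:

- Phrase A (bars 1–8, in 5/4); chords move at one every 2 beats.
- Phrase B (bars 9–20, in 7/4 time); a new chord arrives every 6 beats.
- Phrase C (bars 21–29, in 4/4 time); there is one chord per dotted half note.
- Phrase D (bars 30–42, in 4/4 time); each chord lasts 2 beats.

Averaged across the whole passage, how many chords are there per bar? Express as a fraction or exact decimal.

12/7 chords per bar

A: 8 bars of 5 beats is 40 beats; at 2 beats each that's 20 chords.
B: 12 bars of 7 beats is 84 beats; at 6 beats each that's 14 chords.
C: 9 bars of 4 beats is 36 beats; at 3 beats each that's 12 chords.
D: 13 bars of 4 beats is 52 beats; at 2 beats each that's 26 chords.
Overall: 72 chords over 42 bars → 72/42 = 12/7 chords per bar.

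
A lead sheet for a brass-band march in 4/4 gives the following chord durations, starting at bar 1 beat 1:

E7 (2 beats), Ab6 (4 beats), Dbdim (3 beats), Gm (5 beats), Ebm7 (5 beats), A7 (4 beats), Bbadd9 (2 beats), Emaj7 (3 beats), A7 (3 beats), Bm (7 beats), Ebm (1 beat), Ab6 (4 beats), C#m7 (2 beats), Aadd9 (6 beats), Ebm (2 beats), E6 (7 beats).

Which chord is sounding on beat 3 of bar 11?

Ab6

Beat 3 of bar 11 is beat (11−1)×4 + 3 = 43 overall.
Running totals: E7 ends at 2, Ab6 ends at 6, Dbdim ends at 9, Gm ends at 14, Ebm7 ends at 19, A7 ends at 23, Bbadd9 ends at 25, Emaj7 ends at 28, A7 ends at 31, Bm ends at 38, Ebm ends at 39, Ab6 ends at 43.
Beat 43 falls within Ab6.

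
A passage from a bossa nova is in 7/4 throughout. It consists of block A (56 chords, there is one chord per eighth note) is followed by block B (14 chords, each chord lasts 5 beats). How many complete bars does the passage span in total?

14 bars

A: 56 × 0.5 = 28 beats = 4 bars.
B: 14 × 5 = 70 beats = 10 bars.
Total: 4 + 10 = 14 bars.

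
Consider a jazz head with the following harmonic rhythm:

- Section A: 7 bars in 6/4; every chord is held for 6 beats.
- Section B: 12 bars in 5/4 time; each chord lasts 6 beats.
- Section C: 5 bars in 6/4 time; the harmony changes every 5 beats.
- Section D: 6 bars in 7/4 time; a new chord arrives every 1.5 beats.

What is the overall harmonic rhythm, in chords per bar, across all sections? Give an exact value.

1.7 chords per bar

A: 7 bars of 6 beats is 42 beats; at 6 beats each that's 7 chords.
B: 12 bars of 5 beats is 60 beats; at 6 beats each that's 10 chords.
C: 5 bars of 6 beats is 30 beats; at 5 beats each that's 6 chords.
D: 6 bars of 7 beats is 42 beats; at 1.5 beats each that's 28 chords.
Overall: 51 chords over 30 bars → 51/30 = 1.7 chords per bar.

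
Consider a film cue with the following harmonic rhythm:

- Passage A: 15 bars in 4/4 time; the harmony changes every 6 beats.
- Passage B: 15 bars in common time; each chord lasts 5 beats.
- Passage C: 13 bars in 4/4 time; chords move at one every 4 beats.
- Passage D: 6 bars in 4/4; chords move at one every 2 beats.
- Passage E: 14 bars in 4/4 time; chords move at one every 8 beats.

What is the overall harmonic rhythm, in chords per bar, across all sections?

A: 15 bars of 4 beats is 60 beats; at 6 beats each that's 10 chords.
B: 15 bars of 4 beats is 60 beats; at 5 beats each that's 12 chords.
C: 13 bars of 4 beats is 52 beats; at 4 beats each that's 13 chords.
D: 6 bars of 4 beats is 24 beats; at 2 beats each that's 12 chords.
E: 14 bars of 4 beats is 56 beats; at 8 beats each that's 7 chords.
Overall: 54 chords over 63 bars → 54/63 = 6/7 chords per bar.

6/7 chords per bar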